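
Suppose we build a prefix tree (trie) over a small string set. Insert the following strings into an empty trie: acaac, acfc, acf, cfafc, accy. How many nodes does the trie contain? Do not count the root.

Count nodes per top-level branch (shared prefixes stored once):
  'a'-branch (acaac, accy, acf, acfc): 9 nodes
  'c'-branch (cfafc): 5 nodes
Sum: 14

14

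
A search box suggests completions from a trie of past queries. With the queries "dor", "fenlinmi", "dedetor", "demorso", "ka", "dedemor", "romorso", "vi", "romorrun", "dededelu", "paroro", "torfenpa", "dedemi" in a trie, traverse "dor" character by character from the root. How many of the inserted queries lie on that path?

1

Check each prefix of "dor" against the stored set — each match is an end-marker on the path.
Prefixes of the query that are stored words: "dor"
Count: 1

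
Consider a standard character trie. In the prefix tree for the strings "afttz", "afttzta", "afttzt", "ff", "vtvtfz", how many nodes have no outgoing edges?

A leaf is a node with no children — equivalently, the end of a word that is not a proper prefix of any other stored word.
Those words: "afttzta", "ff", "vtvtfz"
Leaf count: 3

3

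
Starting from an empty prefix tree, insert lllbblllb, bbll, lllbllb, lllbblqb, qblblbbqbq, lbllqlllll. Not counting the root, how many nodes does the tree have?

37

Trie structure (* marks end of a word):
(root)
├─ b
│  └─ b
│     └─ l
│        └─ l *
├─ l
│  ├─ b
│  │  └─ l
│  │     └─ l
│  │        └─ q
│  │           └─ l
│  │              └─ l
│  │                 └─ l
│  │                    └─ l
│  │                       └─ l *
│  └─ l
│     └─ l
│        └─ b
│           ├─ b
│           │  └─ l
│           │     ├─ l
│           │     │  └─ l
│           │     │     └─ b *
│           │     └─ q
│           │        └─ b *
│           └─ l
│              └─ l
│                 └─ b *
└─ q
   └─ b
      └─ l
         └─ b
            └─ l
               └─ b
                  └─ b
                     └─ q
                        └─ b
                           └─ q *
Counting every labelled node above: 37.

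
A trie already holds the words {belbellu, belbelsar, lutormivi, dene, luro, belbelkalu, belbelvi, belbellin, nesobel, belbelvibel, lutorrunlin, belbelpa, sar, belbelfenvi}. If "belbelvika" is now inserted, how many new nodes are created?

Walking "belbelvika" from the root, the first 8 characters ("belbelvi") follow existing edges; "k" is the first miss.
New nodes needed: |"belbelvika"| − 8 = 10 − 8 = 2.

2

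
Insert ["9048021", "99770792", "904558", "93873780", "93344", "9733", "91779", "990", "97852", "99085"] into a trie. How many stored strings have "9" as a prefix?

Traverse to the node for "9", then collect every word in that subtree.
Words under "9": 904558, 9048021, 91779, 93344, 93873780, 9733, 97852, 990, 99085, 99770792
Count: 10

10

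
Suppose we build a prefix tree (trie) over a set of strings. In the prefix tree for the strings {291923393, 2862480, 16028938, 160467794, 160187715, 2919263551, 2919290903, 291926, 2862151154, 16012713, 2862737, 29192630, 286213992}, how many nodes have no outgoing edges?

A leaf is a node with no children — equivalently, the end of a word that is not a proper prefix of any other stored word.
Those words: "16012713", "160187715", "16028938", "160467794", "286213992", "2862151154", "2862480", "2862737", "291923393", "29192630", "2919263551", "2919290903"
Leaf count: 12

12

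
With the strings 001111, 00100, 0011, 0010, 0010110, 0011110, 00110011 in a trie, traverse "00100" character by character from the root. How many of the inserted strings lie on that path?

2

Check each prefix of "00100" against the stored set — each match is an end-marker on the path.
Prefixes of the query that are stored words: "0010", "00100"
Count: 2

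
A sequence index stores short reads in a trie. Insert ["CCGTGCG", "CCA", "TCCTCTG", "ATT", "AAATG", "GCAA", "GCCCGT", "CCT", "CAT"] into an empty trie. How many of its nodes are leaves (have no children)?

9

Leaves are exactly the stored words that no other stored word extends.
Those words: "AAATG", "ATT", "CAT", "CCA", "CCGTGCG", "CCT", "GCAA", "GCCCGT", "TCCTCTG"
Leaf count: 9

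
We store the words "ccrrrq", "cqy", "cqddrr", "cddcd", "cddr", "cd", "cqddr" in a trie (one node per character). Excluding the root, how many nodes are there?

17

Trie structure (* marks end of a word):
(root)
└─ c
   ├─ c
   │  └─ r
   │     └─ r
   │        └─ r
   │           └─ q *
   ├─ d *
   │  └─ d
   │     ├─ c
   │     │  └─ d *
   │     └─ r *
   └─ q
      ├─ d
      │  └─ d
      │     └─ r *
      │        └─ r *
      └─ y *
Counting every labelled node above: 17.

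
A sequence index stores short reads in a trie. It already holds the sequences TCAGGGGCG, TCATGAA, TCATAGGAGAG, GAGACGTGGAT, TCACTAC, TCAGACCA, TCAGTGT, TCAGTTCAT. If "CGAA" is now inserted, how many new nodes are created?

Nothing in the trie begins with "C"; the whole of "CGAA" is new.
4 − 0 = 4 new nodes.

4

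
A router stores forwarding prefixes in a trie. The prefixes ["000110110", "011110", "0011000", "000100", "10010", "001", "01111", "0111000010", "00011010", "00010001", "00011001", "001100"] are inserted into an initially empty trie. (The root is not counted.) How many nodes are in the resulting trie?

37

For each word, the new-node count is its length minus the longest prefix already in the trie:
  "000110110" → 9 new (0, 0, 0, 1, 1, 0, 1, 1, 0)
  "011110" → prefix "0" already present; 5 new (1, 1, 1, 1, 0)
  "0011000" → prefix "00" already present; 5 new (1, 1, 0, 0, 0)
  "000100" → prefix "0001" already present; 2 new (0, 0)
  "10010" → 5 new (1, 0, 0, 1, 0)
  "001" → prefix "001" already present; 0 new (none)
  "01111" → prefix "01111" already present; 0 new (none)
  "0111000010" → prefix "0111" already present; 6 new (0, 0, 0, 0, 1, 0)
  "00011010" → prefix "0001101" already present; 1 new (0)
  "00010001" → prefix "000100" already present; 2 new (0, 1)
  "00011001" → prefix "000110" already present; 2 new (0, 1)
  "001100" → prefix "001100" already present; 0 new (none)
Total nodes = 9 + 5 + 5 + 2 + 5 + 0 + 0 + 6 + 1 + 2 + 2 + 0 = 37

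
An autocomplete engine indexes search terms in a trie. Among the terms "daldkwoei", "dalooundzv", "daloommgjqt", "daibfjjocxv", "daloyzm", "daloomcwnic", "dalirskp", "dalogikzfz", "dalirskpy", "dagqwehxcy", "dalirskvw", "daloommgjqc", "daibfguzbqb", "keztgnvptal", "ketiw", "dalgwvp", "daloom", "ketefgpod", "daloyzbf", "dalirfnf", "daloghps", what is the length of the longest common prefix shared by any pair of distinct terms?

10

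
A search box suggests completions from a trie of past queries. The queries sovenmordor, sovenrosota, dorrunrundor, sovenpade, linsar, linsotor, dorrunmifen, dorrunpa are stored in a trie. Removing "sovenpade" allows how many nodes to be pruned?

4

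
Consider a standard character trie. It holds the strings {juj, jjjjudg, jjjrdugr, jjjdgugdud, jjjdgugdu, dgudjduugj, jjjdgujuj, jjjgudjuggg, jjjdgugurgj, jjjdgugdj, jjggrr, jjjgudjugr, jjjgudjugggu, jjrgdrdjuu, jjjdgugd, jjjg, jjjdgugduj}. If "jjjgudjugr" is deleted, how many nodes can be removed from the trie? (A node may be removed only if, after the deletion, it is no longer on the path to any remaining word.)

A node on "jjjgudjugr"'s path can go only if nothing else ends at it or branches off below it.
The suffix "r" (1 node) is used only by "jjjgudjugr"; the node for "jjjgudjug" still has the child "g", so pruning stops there.
Nodes removed: 1

1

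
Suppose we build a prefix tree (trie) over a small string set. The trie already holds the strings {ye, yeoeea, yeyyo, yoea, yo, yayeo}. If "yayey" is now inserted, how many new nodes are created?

1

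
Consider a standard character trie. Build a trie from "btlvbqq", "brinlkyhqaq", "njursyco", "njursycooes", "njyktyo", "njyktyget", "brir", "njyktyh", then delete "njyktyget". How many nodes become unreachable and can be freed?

A node on "njyktyget"'s path can go only if nothing else ends at it or branches off below it.
The suffix "get" (3 nodes) is used only by "njyktyget"; the node for "njykty" still has the child "o", so pruning stops there.
Nodes removed: 3

3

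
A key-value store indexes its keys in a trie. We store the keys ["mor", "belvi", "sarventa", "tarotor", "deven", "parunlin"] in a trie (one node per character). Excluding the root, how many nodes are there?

36

Count nodes per top-level branch (shared prefixes stored once):
  'b'-branch (belvi): 5 nodes
  'd'-branch (deven): 5 nodes
  'm'-branch (mor): 3 nodes
  'p'-branch (parunlin): 8 nodes
  's'-branch (sarventa): 8 nodes
  't'-branch (tarotor): 7 nodes
Sum: 36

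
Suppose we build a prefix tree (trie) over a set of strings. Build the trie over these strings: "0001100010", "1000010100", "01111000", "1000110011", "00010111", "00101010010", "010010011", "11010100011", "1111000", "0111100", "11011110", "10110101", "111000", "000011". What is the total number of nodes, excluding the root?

Count nodes per top-level branch (shared prefixes stored once):
  '0'-branch (000011, 00010111, 0001100010, 00101010010, 010010011, 0111100, 01111000): 40 nodes
  '1'-branch (1000010100, 1000110011, 10110101, 11010100011, 11011110, 111000, 1111000): 44 nodes
Sum: 84

84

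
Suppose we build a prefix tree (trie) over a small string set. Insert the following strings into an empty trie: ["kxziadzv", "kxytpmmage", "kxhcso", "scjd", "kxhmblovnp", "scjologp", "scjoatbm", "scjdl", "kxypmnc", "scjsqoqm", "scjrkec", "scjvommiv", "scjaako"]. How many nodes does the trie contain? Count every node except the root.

64

Trace insertions, counting only characters that open a new branch:
  "kxziadzv" → 8 new (k, x, z, i, a, d, z, v)
  "kxytpmmage" → prefix "kx" already present; 8 new (y, t, p, m, m, a, g, e)
  "kxhcso" → prefix "kx" already present; 4 new (h, c, s, o)
  "scjd" → 4 new (s, c, j, d)
  "kxhmblovnp" → prefix "kxh" already present; 7 new (m, b, l, o, v, n, p)
  "scjologp" → prefix "scj" already present; 5 new (o, l, o, g, p)
  "scjoatbm" → prefix "scjo" already present; 4 new (a, t, b, m)
  "scjdl" → prefix "scjd" already present; 1 new (l)
  "kxypmnc" → prefix "kxy" already present; 4 new (p, m, n, c)
  "scjsqoqm" → prefix "scj" already present; 5 new (s, q, o, q, m)
  "scjrkec" → prefix "scj" already present; 4 new (r, k, e, c)
  "scjvommiv" → prefix "scj" already present; 6 new (v, o, m, m, i, v)
  "scjaako" → prefix "scj" already present; 4 new (a, a, k, o)
Total nodes = 8 + 8 + 4 + 4 + 7 + 5 + 4 + 1 + 4 + 5 + 4 + 6 + 4 = 64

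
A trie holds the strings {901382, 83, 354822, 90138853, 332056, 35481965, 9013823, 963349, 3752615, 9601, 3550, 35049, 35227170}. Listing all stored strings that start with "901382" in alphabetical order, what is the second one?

Words with prefix "901382", in lexicographic order: "901382", "9013823"
Position 2: 9013823

9013823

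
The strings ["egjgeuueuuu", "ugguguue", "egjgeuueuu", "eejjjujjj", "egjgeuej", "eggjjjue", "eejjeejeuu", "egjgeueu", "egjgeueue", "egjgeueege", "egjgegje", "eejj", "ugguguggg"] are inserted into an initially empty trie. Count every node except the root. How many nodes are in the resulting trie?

Trace insertions, counting only characters that open a new branch:
  "egjgeuueuuu" → 11 new (e, g, j, g, e, u, u, e, u, u, u)
  "ugguguue" → 8 new (u, g, g, u, g, u, u, e)
  "egjgeuueuu" → prefix "egjgeuueuu" already present; 0 new (none)
  "eejjjujjj" → prefix "e" already present; 8 new (e, j, j, j, u, j, j, j)
  "egjgeuej" → prefix "egjgeu" already present; 2 new (e, j)
  "eggjjjue" → prefix "eg" already present; 6 new (g, j, j, j, u, e)
  "eejjeejeuu" → prefix "eejj" already present; 6 new (e, e, j, e, u, u)
  "egjgeueu" → prefix "egjgeue" already present; 1 new (u)
  "egjgeueue" → prefix "egjgeueu" already present; 1 new (e)
  "egjgeueege" → prefix "egjgeue" already present; 3 new (e, g, e)
  "egjgegje" → prefix "egjge" already present; 3 new (g, j, e)
  "eejj" → prefix "eejj" already present; 0 new (none)
  "ugguguggg" → prefix "uggugu" already present; 3 new (g, g, g)
Total nodes = 11 + 8 + 0 + 8 + 2 + 6 + 6 + 1 + 1 + 3 + 3 + 0 + 3 = 52

52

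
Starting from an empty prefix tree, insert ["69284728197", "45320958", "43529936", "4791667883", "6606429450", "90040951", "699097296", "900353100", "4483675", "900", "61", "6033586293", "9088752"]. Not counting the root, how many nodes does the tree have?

86

For each word, the new-node count is its length minus the longest prefix already in the trie:
  "69284728197" → 11 new (6, 9, 2, 8, 4, 7, 2, 8, 1, 9, 7)
  "45320958" → 8 new (4, 5, 3, 2, 0, 9, 5, 8)
  "43529936" → prefix "4" already present; 7 new (3, 5, 2, 9, 9, 3, 6)
  "4791667883" → prefix "4" already present; 9 new (7, 9, 1, 6, 6, 7, 8, 8, 3)
  "6606429450" → prefix "6" already present; 9 new (6, 0, 6, 4, 2, 9, 4, 5, 0)
  "90040951" → 8 new (9, 0, 0, 4, 0, 9, 5, 1)
  "699097296" → prefix "69" already present; 7 new (9, 0, 9, 7, 2, 9, 6)
  "900353100" → prefix "900" already present; 6 new (3, 5, 3, 1, 0, 0)
  "4483675" → prefix "4" already present; 6 new (4, 8, 3, 6, 7, 5)
  "900" → prefix "900" already present; 0 new (none)
  "61" → prefix "6" already present; 1 new (1)
  "6033586293" → prefix "6" already present; 9 new (0, 3, 3, 5, 8, 6, 2, 9, 3)
  "9088752" → prefix "90" already present; 5 new (8, 8, 7, 5, 2)
Total nodes = 11 + 8 + 7 + 9 + 9 + 8 + 7 + 6 + 6 + 0 + 1 + 9 + 5 = 86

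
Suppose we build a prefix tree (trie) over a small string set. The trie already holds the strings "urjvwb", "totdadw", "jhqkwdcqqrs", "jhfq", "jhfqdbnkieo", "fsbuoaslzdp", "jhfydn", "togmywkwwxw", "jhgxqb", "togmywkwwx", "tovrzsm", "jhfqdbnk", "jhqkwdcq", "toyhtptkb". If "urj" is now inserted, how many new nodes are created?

0

"urj" is already a full path in the trie; only an end-marker is added.
No new nodes are needed: 0.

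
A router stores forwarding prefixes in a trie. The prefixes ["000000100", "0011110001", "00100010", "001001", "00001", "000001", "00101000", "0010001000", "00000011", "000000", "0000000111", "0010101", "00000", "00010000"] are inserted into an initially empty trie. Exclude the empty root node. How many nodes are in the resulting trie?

For each word, the new-node count is its length minus the longest prefix already in the trie:
  "000000100" → 9 new (0, 0, 0, 0, 0, 0, 1, 0, 0)
  "0011110001" → prefix "00" already present; 8 new (1, 1, 1, 1, 0, 0, 0, 1)
  "00100010" → prefix "001" already present; 5 new (0, 0, 0, 1, 0)
  "001001" → prefix "00100" already present; 1 new (1)
  "00001" → prefix "0000" already present; 1 new (1)
  "000001" → prefix "00000" already present; 1 new (1)
  "00101000" → prefix "0010" already present; 4 new (1, 0, 0, 0)
  "0010001000" → prefix "00100010" already present; 2 new (0, 0)
  "00000011" → prefix "0000001" already present; 1 new (1)
  "000000" → prefix "000000" already present; 0 new (none)
  "0000000111" → prefix "000000" already present; 4 new (0, 1, 1, 1)
  "0010101" → prefix "001010" already present; 1 new (1)
  "00000" → prefix "00000" already present; 0 new (none)
  "00010000" → prefix "000" already present; 5 new (1, 0, 0, 0, 0)
Total nodes = 9 + 8 + 5 + 1 + 1 + 1 + 4 + 2 + 1 + 0 + 4 + 1 + 0 + 5 = 42

42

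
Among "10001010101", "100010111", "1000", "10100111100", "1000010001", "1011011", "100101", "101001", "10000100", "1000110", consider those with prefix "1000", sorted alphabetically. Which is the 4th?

10001010101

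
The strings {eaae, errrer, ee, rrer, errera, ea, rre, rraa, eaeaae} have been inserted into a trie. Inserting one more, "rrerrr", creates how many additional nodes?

2

Walking "rrerrr" from the root, the first 4 characters ("rrer") follow existing edges; "r" is the first miss.
New nodes needed: |"rrerrr"| − 4 = 6 − 4 = 2.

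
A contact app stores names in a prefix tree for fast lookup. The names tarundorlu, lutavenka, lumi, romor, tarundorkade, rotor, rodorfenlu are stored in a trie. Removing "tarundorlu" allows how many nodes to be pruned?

2

Walk "tarundorlu" from the leaf back toward the root, removing each node that no remaining word uses.
The suffix "lu" (2 nodes) is used only by "tarundorlu"; the node for "tarundor" still has the child "k", so pruning stops there.
Nodes removed: 2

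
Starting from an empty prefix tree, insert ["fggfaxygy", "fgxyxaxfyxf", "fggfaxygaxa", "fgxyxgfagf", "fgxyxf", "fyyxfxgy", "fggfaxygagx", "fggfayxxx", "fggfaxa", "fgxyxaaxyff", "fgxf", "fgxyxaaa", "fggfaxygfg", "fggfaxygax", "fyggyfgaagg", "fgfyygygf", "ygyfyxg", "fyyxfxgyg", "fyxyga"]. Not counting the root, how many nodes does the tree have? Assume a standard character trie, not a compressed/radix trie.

78

Count nodes per top-level branch (shared prefixes stored once):
  'f'-branch (fgfyygygf, fggfaxa, fggfaxygagx, fggfaxygax, fggfaxygaxa, fggfaxygfg, fggfaxygy, fggfayxxx, fgxf, fgxyxaaa, fgxyxaaxyff, fgxyxaxfyxf, fgxyxf, fgxyxgfagf, fyggyfgaagg, fyxyga, fyyxfxgy, fyyxfxgyg): 71 nodes
  'y'-branch (ygyfyxg): 7 nodes
Sum: 78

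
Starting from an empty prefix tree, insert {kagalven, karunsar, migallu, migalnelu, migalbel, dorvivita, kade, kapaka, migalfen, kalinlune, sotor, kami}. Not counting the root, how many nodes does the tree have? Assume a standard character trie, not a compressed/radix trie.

60

Trace insertions, counting only characters that open a new branch:
  "kagalven" → 8 new (k, a, g, a, l, v, e, n)
  "karunsar" → prefix "ka" already present; 6 new (r, u, n, s, a, r)
  "migallu" → 7 new (m, i, g, a, l, l, u)
  "migalnelu" → prefix "migal" already present; 4 new (n, e, l, u)
  "migalbel" → prefix "migal" already present; 3 new (b, e, l)
  "dorvivita" → 9 new (d, o, r, v, i, v, i, t, a)
  "kade" → prefix "ka" already present; 2 new (d, e)
  "kapaka" → prefix "ka" already present; 4 new (p, a, k, a)
  "migalfen" → prefix "migal" already present; 3 new (f, e, n)
  "kalinlune" → prefix "ka" already present; 7 new (l, i, n, l, u, n, e)
  "sotor" → 5 new (s, o, t, o, r)
  "kami" → prefix "ka" already present; 2 new (m, i)
Total nodes = 8 + 6 + 7 + 4 + 3 + 9 + 2 + 4 + 3 + 7 + 5 + 2 = 60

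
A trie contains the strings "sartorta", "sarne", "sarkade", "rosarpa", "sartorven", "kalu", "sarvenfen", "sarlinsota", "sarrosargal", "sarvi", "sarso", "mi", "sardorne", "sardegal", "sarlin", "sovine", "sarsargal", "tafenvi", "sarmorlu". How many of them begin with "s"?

15

Traverse to the node for "s", then collect every word in that subtree.
Matches: "sardegal", "sardorne", "sarkade", "sarlin", "sarlinsota", "sarmorlu", "sarne", "sarrosargal", "sarsargal", "sarso", "sartorta", "sartorven", "sarvenfen", "sarvi", "sovine"
Count: 15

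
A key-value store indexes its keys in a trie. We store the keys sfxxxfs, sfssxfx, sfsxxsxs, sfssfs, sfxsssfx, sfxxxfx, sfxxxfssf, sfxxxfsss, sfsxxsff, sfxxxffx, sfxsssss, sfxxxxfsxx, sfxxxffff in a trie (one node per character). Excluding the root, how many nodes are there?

For each word, the new-node count is its length minus the longest prefix already in the trie:
  "sfxxxfs" → 7 new (s, f, x, x, x, f, s)
  "sfssxfx" → prefix "sf" already present; 5 new (s, s, x, f, x)
  "sfsxxsxs" → prefix "sfs" already present; 5 new (x, x, s, x, s)
  "sfssfs" → prefix "sfss" already present; 2 new (f, s)
  "sfxsssfx" → prefix "sfx" already present; 5 new (s, s, s, f, x)
  "sfxxxfx" → prefix "sfxxxf" already present; 1 new (x)
  "sfxxxfssf" → prefix "sfxxxfs" already present; 2 new (s, f)
  "sfxxxfsss" → prefix "sfxxxfss" already present; 1 new (s)
  "sfsxxsff" → prefix "sfsxxs" already present; 2 new (f, f)
  "sfxxxffx" → prefix "sfxxxf" already present; 2 new (f, x)
  "sfxsssss" → prefix "sfxsss" already present; 2 new (s, s)
  "sfxxxxfsxx" → prefix "sfxxx" already present; 5 new (x, f, s, x, x)
  "sfxxxffff" → prefix "sfxxxff" already present; 2 new (f, f)
Total nodes = 7 + 5 + 5 + 2 + 5 + 1 + 2 + 1 + 2 + 2 + 2 + 5 + 2 = 41

41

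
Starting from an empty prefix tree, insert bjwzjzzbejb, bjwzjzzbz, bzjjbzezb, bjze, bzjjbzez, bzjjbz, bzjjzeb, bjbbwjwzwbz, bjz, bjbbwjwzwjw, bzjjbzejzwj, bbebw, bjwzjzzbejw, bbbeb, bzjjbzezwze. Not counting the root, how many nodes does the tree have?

51

Trace insertions, counting only characters that open a new branch:
  "bjwzjzzbejb" → 11 new (b, j, w, z, j, z, z, b, e, j, b)
  "bjwzjzzbz" → prefix "bjwzjzzb" already present; 1 new (z)
  "bzjjbzezb" → prefix "b" already present; 8 new (z, j, j, b, z, e, z, b)
  "bjze" → prefix "bj" already present; 2 new (z, e)
  "bzjjbzez" → prefix "bzjjbzez" already present; 0 new (none)
  "bzjjbz" → prefix "bzjjbz" already present; 0 new (none)
  "bzjjzeb" → prefix "bzjj" already present; 3 new (z, e, b)
  "bjbbwjwzwbz" → prefix "bj" already present; 9 new (b, b, w, j, w, z, w, b, z)
  "bjz" → prefix "bjz" already present; 0 new (none)
  "bjbbwjwzwjw" → prefix "bjbbwjwzw" already present; 2 new (j, w)
  "bzjjbzejzwj" → prefix "bzjjbze" already present; 4 new (j, z, w, j)
  "bbebw" → prefix "b" already present; 4 new (b, e, b, w)
  "bjwzjzzbejw" → prefix "bjwzjzzbej" already present; 1 new (w)
  "bbbeb" → prefix "bb" already present; 3 new (b, e, b)
  "bzjjbzezwze" → prefix "bzjjbzez" already present; 3 new (w, z, e)
Total nodes = 11 + 1 + 8 + 2 + 0 + 0 + 3 + 9 + 0 + 2 + 4 + 4 + 1 + 3 + 3 = 51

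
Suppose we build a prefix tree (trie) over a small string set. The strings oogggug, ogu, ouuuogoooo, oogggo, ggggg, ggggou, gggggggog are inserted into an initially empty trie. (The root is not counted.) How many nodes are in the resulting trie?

30

Count nodes per top-level branch (shared prefixes stored once):
  'g'-branch (ggggg, gggggggog, ggggou): 11 nodes
  'o'-branch (ogu, oogggo, oogggug, ouuuogoooo): 19 nodes
Sum: 30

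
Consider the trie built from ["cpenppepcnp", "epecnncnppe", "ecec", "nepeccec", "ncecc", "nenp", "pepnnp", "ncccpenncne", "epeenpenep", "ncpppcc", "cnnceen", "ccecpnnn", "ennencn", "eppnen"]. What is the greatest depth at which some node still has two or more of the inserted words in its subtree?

3

The deepest shared node is where two words last agree before diverging.
e.g. "epecnncnppe" and "epeenpenep" share the prefix "epe" of length 3; no pair shares a longer one.
Longest shared-prefix length: 3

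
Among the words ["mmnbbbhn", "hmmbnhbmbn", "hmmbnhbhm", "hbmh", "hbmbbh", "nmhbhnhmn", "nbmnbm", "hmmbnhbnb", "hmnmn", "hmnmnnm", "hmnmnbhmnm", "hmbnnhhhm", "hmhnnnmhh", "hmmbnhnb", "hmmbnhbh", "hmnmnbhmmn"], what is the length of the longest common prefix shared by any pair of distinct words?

8

Look for the deepest trie node that still has at least two words in its subtree.
e.g. "hmmbnhbh" and "hmmbnhbhm" share the prefix "hmmbnhbh" of length 8; no pair shares a longer one.
Longest shared-prefix length: 8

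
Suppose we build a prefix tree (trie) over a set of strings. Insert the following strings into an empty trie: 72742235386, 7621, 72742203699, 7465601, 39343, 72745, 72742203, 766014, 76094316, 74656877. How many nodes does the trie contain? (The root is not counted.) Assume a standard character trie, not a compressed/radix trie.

Count nodes per top-level branch (shared prefixes stored once):
  '3'-branch (39343): 5 nodes
  '7'-branch (72742203, 72742203699, 72742235386, 72745, 7465601, 74656877, 76094316, 7621, 766014): 39 nodes
Sum: 44

44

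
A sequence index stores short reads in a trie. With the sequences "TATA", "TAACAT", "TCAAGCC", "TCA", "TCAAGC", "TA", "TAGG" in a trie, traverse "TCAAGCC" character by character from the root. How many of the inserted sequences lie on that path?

3

Check each prefix of "TCAAGCC" against the stored set — each match is an end-marker on the path.
Prefixes of the query that are stored words: "TCA", "TCAAGC", "TCAAGCC"
Count: 3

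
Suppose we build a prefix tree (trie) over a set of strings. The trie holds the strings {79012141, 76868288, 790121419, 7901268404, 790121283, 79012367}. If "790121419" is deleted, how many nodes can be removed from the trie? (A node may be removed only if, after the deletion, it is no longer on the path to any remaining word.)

1

Walk "790121419" from the leaf back toward the root, removing each node that no remaining word uses.
The suffix "9" (1 node) is used only by "790121419"; "79012141" is itself a stored word, so pruning stops there.
Nodes removed: 1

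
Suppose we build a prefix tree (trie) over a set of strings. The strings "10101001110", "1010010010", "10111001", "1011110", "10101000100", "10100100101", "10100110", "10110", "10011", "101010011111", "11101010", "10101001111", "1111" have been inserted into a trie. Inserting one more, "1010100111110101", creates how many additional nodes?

"101010011111" is already a path in the trie; the remaining "0101" must be added.
Each of the 4 remaining characters creates one node.

4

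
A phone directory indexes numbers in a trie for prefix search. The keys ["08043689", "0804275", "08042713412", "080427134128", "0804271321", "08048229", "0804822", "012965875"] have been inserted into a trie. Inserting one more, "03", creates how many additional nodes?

Walking "03" from the root, the first 1 characters ("0") follow existing edges; "3" is the first miss.
Each of the 1 remaining characters creates one node.

1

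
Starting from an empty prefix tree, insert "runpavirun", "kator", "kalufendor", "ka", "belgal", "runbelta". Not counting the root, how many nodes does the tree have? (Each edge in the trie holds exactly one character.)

Count nodes per top-level branch (shared prefixes stored once):
  'b'-branch (belgal): 6 nodes
  'k'-branch (ka, kalufendor, kator): 13 nodes
  'r'-branch (runbelta, runpavirun): 15 nodes
Sum: 34

34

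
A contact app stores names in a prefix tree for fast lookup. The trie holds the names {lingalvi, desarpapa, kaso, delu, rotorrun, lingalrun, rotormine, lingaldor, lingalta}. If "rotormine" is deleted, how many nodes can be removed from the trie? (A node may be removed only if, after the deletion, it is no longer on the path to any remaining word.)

4

A node on "rotormine"'s path can go only if nothing else ends at it or branches off below it.
The suffix "mine" (4 nodes) is used only by "rotormine"; the node for "rotor" still has the child "r", so pruning stops there.
Nodes removed: 4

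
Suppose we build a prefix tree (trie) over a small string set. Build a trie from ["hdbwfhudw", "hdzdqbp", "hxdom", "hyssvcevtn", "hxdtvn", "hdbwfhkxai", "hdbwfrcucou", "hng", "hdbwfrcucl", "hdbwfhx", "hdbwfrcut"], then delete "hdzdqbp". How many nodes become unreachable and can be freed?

After clearing the end-marker at "hdzdqbp", prune upward until reaching a node still needed by another word.
The suffix "zdqbp" (5 nodes) is used only by "hdzdqbp"; the node for "hd" still has the child "b", so pruning stops there.
Nodes removed: 5

5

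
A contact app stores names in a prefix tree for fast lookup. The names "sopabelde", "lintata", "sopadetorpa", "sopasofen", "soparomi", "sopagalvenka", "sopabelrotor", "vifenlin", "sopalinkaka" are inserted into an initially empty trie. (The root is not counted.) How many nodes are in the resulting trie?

60

Trace insertions, counting only characters that open a new branch:
  "sopabelde" → 9 new (s, o, p, a, b, e, l, d, e)
  "lintata" → 7 new (l, i, n, t, a, t, a)
  "sopadetorpa" → prefix "sopa" already present; 7 new (d, e, t, o, r, p, a)
  "sopasofen" → prefix "sopa" already present; 5 new (s, o, f, e, n)
  "soparomi" → prefix "sopa" already present; 4 new (r, o, m, i)
  "sopagalvenka" → prefix "sopa" already present; 8 new (g, a, l, v, e, n, k, a)
  "sopabelrotor" → prefix "sopabel" already present; 5 new (r, o, t, o, r)
  "vifenlin" → 8 new (v, i, f, e, n, l, i, n)
  "sopalinkaka" → prefix "sopa" already present; 7 new (l, i, n, k, a, k, a)
Total nodes = 9 + 7 + 7 + 5 + 4 + 8 + 5 + 8 + 7 = 60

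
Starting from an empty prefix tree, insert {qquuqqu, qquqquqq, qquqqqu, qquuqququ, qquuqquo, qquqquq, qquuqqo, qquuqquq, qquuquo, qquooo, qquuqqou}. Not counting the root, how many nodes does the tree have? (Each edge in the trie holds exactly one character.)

24

Count nodes per top-level branch (shared prefixes stored once):
  'q'-branch (qquooo, qquqqqu, qquqquq, qquqquqq, qquuqqo, qquuqqou, qquuqqu, qquuqquo, qquuqquq, qquuqququ, qquuquo): 24 nodes
Sum: 24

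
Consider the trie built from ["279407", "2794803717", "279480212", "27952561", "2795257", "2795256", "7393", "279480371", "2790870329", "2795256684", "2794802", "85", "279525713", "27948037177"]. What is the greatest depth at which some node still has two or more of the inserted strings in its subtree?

10

Equivalently: take the maximum, over all pairs, of their longest common prefix length.
e.g. "2794803717" and "27948037177" share the prefix "2794803717" of length 10; no pair shares a longer one.
Longest shared-prefix length: 10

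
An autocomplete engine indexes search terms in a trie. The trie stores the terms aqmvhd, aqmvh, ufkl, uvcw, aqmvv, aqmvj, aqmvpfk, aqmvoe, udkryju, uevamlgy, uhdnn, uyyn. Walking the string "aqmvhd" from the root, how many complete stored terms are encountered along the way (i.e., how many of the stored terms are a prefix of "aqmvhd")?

Traverse "aqmvhd" character by character; count nodes along the way that are marked as word ends.
Prefixes of the query that are stored words: "aqmvh", "aqmvhd"
Count: 2

2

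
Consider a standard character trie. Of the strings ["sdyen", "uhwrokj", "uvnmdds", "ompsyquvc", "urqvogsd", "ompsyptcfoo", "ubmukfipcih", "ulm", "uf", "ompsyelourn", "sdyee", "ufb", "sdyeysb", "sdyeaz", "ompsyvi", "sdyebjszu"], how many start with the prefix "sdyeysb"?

Traverse to the node for "sdyeysb", then collect every word in that subtree.
Words under "sdyeysb": sdyeysb
Count: 1

1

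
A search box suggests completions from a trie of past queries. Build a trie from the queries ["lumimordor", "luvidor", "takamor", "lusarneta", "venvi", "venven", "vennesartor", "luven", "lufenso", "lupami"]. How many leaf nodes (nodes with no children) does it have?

A leaf is a node with no children — equivalently, the end of a word that is not a proper prefix of any other stored word.
Those words: "lufenso", "lumimordor", "lupami", "lusarneta", "luven", "luvidor", "takamor", "vennesartor", "venven", "venvi"
Leaf count: 10

10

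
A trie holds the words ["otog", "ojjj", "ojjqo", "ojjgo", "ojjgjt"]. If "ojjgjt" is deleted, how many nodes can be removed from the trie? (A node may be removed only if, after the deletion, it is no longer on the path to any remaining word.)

2

A node on "ojjgjt"'s path can go only if nothing else ends at it or branches off below it.
The suffix "jt" (2 nodes) is used only by "ojjgjt"; the node for "ojjg" still has the child "o", so pruning stops there.
Nodes removed: 2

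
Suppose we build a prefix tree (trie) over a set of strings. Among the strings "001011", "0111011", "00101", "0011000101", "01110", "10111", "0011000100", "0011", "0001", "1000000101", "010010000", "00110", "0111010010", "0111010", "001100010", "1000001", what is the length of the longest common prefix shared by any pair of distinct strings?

9

The deepest shared node is where two words last agree before diverging.
e.g. "001100010" and "0011000100" share the prefix "001100010" of length 9; no pair shares a longer one.
Longest shared-prefix length: 9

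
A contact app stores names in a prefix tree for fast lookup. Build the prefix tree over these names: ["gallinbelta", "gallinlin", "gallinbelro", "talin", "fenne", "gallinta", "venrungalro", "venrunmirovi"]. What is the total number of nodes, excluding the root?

Insert word by word; a character creates a node only if that edge doesn't already exist:
  "gallinbelta" → 11 new (g, a, l, l, i, n, b, e, l, t, a)
  "gallinlin" → prefix "gallin" already present; 3 new (l, i, n)
  "gallinbelro" → prefix "gallinbel" already present; 2 new (r, o)
  "talin" → 5 new (t, a, l, i, n)
  "fenne" → 5 new (f, e, n, n, e)
  "gallinta" → prefix "gallin" already present; 2 new (t, a)
  "venrungalro" → 11 new (v, e, n, r, u, n, g, a, l, r, o)
  "venrunmirovi" → prefix "venrun" already present; 6 new (m, i, r, o, v, i)
Total nodes = 11 + 3 + 2 + 5 + 5 + 2 + 11 + 6 = 45

45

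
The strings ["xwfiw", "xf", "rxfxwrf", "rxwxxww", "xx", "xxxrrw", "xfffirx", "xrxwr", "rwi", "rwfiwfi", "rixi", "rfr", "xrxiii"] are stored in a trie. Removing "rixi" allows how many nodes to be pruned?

Walk "rixi" from the leaf back toward the root, removing each node that no remaining word uses.
The suffix "ixi" (3 nodes) is used only by "rixi"; the node for "r" still has the child "x", so pruning stops there.
Nodes removed: 3

3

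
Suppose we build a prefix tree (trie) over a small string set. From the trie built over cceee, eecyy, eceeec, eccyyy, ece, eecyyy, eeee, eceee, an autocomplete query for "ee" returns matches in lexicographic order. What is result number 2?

Words with prefix "ee", in lexicographic order: "eecyy", "eecyyy", "eeee"
Position 2: eecyyy

eecyyy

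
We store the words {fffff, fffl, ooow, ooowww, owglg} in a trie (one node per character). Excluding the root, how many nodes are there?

Insert word by word; a character creates a node only if that edge doesn't already exist:
  "fffff" → 5 new (f, f, f, f, f)
  "fffl" → prefix "fff" already present; 1 new (l)
  "ooow" → 4 new (o, o, o, w)
  "ooowww" → prefix "ooow" already present; 2 new (w, w)
  "owglg" → prefix "o" already present; 4 new (w, g, l, g)
Total nodes = 5 + 1 + 4 + 2 + 4 = 16

16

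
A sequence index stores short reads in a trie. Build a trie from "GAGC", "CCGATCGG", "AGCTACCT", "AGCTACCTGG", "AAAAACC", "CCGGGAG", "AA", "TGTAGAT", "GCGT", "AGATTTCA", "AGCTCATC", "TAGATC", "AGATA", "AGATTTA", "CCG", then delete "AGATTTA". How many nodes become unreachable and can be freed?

1

Walk "AGATTTA" from the leaf back toward the root, removing each node that no remaining word uses.
The suffix "A" (1 node) is used only by "AGATTTA"; the node for "AGATTT" still has the child "C", so pruning stops there.
Nodes removed: 1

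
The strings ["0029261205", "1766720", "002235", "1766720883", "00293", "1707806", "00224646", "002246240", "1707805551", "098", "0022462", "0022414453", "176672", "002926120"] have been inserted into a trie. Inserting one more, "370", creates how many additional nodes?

Nothing in the trie begins with "3"; the whole of "370" is new.
3 − 0 = 3 new nodes.

3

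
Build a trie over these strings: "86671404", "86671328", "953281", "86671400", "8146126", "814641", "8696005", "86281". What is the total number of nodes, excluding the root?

34

Trie structure (* marks end of a word):
(root)
├─ 8
│  ├─ 1
│  │  └─ 4
│  │     └─ 6
│  │        ├─ 1
│  │        │  └─ 2
│  │        │     └─ 6 *
│  │        └─ 4
│  │           └─ 1 *
│  └─ 6
│     ├─ 2
│     │  └─ 8
│     │     └─ 1 *
│     ├─ 6
│     │  └─ 7
│     │     └─ 1
│     │        ├─ 3
│     │        │  └─ 2
│     │        │     └─ 8 *
│     │        └─ 4
│     │           └─ 0
│     │              ├─ 0 *
│     │              └─ 4 *
│     └─ 9
│        └─ 6
│           └─ 0
│              └─ 0
│                 └─ 5 *
└─ 9
   └─ 5
      └─ 3
         └─ 2
            └─ 8
               └─ 1 *
Counting every labelled node above: 34.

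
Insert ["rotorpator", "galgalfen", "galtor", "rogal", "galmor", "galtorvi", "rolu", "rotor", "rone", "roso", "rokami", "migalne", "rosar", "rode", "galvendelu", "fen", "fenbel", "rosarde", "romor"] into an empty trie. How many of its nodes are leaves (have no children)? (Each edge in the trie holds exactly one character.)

Leaves are exactly the stored words that no other stored word extends.
Those words: "fenbel", "galgalfen", "galmor", "galtorvi", "galvendelu", "migalne", "rode", "rogal", "rokami", "rolu", "romor", "rone", "rosarde", "roso", "rotorpator"
Leaf count: 15

15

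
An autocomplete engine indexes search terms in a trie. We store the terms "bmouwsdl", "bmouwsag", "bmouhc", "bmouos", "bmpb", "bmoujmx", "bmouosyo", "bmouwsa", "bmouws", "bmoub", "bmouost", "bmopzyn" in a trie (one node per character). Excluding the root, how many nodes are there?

27

Insert word by word; a character creates a node only if that edge doesn't already exist:
  "bmouwsdl" → 8 new (b, m, o, u, w, s, d, l)
  "bmouwsag" → prefix "bmouws" already present; 2 new (a, g)
  "bmouhc" → prefix "bmou" already present; 2 new (h, c)
  "bmouos" → prefix "bmou" already present; 2 new (o, s)
  "bmpb" → prefix "bm" already present; 2 new (p, b)
  "bmoujmx" → prefix "bmou" already present; 3 new (j, m, x)
  "bmouosyo" → prefix "bmouos" already present; 2 new (y, o)
  "bmouwsa" → prefix "bmouwsa" already present; 0 new (none)
  "bmouws" → prefix "bmouws" already present; 0 new (none)
  "bmoub" → prefix "bmou" already present; 1 new (b)
  "bmouost" → prefix "bmouos" already present; 1 new (t)
  "bmopzyn" → prefix "bmo" already present; 4 new (p, z, y, n)
Total nodes = 8 + 2 + 2 + 2 + 2 + 3 + 2 + 0 + 0 + 1 + 1 + 4 = 27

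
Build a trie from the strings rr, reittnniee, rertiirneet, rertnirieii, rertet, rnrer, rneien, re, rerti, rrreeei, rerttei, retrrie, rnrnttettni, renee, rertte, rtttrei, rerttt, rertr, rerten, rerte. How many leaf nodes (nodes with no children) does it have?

15

A leaf is a node with no children — equivalently, the end of a word that is not a proper prefix of any other stored word.
Those words: "reittnniee", "renee", "rerten", "rertet", "rertiirneet", "rertnirieii", "rertr", "rerttei", "rerttt", "retrrie", "rneien", "rnrer", "rnrnttettni", "rrreeei", "rtttrei"
Leaf count: 15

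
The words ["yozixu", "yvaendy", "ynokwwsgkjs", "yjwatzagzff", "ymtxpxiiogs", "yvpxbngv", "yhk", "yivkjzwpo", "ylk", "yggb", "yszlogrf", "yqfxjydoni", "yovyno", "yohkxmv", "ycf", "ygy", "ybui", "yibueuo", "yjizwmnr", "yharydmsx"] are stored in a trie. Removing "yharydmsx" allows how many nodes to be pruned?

7

A node on "yharydmsx"'s path can go only if nothing else ends at it or branches off below it.
The suffix "arydmsx" (7 nodes) is used only by "yharydmsx"; the node for "yh" still has the child "k", so pruning stops there.
Nodes removed: 7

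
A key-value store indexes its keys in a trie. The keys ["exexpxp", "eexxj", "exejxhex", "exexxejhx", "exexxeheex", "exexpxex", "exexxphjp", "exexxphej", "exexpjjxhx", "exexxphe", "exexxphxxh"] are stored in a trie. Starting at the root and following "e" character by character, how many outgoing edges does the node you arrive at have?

Walk "e" from the root, arriving at one node.
Characters that immediately follow "e" among the stored strings: {e, x}.
That node has 2 child edges.

2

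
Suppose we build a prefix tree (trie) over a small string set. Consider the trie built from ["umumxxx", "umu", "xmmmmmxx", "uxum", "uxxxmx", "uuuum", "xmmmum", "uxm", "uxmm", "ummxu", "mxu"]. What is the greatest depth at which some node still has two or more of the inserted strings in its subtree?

4

The deepest shared node is where two words last agree before diverging.
"xmmmmmxx" and "xmmmum" agree on "xmmm" (4 characters) before diverging; nothing deeper is shared.
Longest shared-prefix length: 4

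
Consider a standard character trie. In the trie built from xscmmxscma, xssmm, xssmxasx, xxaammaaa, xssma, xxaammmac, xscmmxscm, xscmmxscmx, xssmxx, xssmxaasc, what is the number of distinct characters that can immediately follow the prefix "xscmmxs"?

Follow the path "xscmmxs" to its node, then look at its outgoing edges.
Distinct next characters after "xscmmxs": c.
That node has 1 child edge.

1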